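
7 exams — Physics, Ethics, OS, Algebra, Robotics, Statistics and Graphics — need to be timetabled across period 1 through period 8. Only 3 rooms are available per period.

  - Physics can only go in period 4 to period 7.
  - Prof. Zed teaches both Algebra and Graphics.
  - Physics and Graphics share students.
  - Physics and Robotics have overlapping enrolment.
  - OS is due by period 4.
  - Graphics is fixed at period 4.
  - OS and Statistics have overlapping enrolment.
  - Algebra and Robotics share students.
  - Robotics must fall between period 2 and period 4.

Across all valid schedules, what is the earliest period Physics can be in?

period 5

Physics is available from period 4; Physics's own window allows nothing later than period 7.
Physics at period 5 is achievable: Physics=period 5, Ethics=period 1, Statistics=period 2, OS=period 1, Robotics=period 2, Algebra=period 1, Graphics=period 4.
Nothing earlier works — the conflict and capacity constraints rule out every period before period 5.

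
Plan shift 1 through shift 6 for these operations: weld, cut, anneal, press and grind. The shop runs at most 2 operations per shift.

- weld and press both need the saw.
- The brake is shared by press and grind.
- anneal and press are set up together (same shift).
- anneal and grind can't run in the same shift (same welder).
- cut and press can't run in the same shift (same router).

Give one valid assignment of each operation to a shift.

press in shift 2; anneal in shift 2; weld in shift 1; cut in shift 1; grind in shift 3

Checking: weld(shift 1) != press(shift 2); press(shift 2) != grind(shift 3); anneal(shift 2) != grind(shift 3); cut(shift 1) != press(shift 2); anneal = press = shift 2; max 2 per shift (cap 2).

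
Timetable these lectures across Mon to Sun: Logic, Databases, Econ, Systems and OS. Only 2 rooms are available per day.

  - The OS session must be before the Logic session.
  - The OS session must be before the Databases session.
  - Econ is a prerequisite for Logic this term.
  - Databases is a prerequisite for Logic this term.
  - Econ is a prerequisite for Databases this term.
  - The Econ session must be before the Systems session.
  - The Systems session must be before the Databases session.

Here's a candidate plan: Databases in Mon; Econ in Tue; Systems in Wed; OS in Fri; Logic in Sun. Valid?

Econ is a prerequisite for Logic this term — holds.
The Econ session must be before the Systems session — holds.
Only 2 rooms are available per day — holds.
The OS session must be before the Logic session — holds.
The Systems session must be before the Databases session — violated.
The OS session must be before the Databases session — violated.
Econ is a prerequisite for Databases this term — violated.
Databases is a prerequisite for Logic this term — holds.

No. The OS session must be before the Databases session is not satisfied.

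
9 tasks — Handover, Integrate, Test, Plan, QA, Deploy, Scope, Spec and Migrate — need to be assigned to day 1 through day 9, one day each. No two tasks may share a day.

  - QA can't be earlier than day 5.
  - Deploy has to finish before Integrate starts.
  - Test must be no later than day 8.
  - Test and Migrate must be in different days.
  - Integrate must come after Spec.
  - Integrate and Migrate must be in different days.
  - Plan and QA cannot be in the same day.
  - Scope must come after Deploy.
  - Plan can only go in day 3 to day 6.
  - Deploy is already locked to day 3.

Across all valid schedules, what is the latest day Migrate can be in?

day 9

Migrate at day 9 is achievable: Integrate in day 6; Deploy in day 3; Plan in day 4; Spec in day 2; Scope in day 7; QA in day 5; Migrate in day 9; Handover in day 8; Test in day 1.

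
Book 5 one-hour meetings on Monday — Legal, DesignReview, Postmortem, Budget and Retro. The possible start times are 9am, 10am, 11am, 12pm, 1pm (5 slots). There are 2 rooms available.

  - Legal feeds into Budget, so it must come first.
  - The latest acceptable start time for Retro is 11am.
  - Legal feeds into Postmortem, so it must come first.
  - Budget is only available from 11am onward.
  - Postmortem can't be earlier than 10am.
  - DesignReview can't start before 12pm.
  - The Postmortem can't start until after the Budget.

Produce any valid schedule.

Retro in 9am; Budget in 11am; Postmortem in 12pm; DesignReview in 12pm; Legal in 9am

Checking: Budget(11am) before Postmortem(12pm); Legal(9am) before Budget(11am); Legal(9am) before Postmortem(12pm); Postmortem=12pm in [10am,1pm]; Retro=9am in [9am,11am]; Budget=11am in [11am,1pm]; DesignReview=12pm in [12pm,1pm]; max 2 per slot (cap 2).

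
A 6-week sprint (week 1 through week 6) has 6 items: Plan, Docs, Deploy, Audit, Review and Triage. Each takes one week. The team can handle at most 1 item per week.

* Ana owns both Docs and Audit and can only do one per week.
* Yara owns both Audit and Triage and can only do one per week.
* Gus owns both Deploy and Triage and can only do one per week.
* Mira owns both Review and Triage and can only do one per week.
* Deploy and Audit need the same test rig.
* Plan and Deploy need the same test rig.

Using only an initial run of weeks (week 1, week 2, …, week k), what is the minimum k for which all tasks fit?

6 weeks

With at most 1 per week and 6 tasks, at least 6 weeks are needed.
6 works (last occupied week: week 6): for example Plan -> week 1; Deploy -> week 3; Audit -> week 4; Docs -> week 2; Review -> week 5; Triage -> week 6.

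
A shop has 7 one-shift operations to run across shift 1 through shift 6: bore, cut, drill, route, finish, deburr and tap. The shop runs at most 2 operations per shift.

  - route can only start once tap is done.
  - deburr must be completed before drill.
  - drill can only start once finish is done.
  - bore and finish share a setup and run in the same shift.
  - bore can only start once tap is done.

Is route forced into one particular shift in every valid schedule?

route can be shift 2 (e.g. cut -> shift 2; finish -> shift 3; deburr -> shift 1; tap -> shift 1; drill -> shift 4; bore -> shift 3; route -> shift 2) or shift 3 (e.g. drill in shift 3; deburr in shift 1; route in shift 3; finish in shift 2; tap in shift 1; bore in shift 2; cut in shift 4).

No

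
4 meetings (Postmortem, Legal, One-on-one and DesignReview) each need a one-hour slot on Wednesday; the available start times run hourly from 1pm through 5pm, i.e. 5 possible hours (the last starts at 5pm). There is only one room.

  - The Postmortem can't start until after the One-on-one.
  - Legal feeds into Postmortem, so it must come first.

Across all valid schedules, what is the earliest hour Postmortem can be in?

Precedence pushes Postmortem to at least 2pm.
Postmortem at 3pm is achievable: DesignReview=4pm; Legal=1pm; One-on-one=2pm; Postmortem=3pm.
Nothing earlier works — the capacity limit rule out every hour before 3pm.

3pm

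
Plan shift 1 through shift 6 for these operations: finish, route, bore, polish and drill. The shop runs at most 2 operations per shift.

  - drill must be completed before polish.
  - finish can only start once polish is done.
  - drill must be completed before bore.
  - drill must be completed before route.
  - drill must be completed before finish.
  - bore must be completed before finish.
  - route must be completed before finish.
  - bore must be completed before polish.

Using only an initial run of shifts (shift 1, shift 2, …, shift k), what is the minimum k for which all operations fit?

The precedence chain requires at least 4 distinct shifts.
With at most 2 per shift and 5 operations, at least 3 shifts are needed.
4 works (last occupied shift: shift 4): for example drill in shift 1; route in shift 2; bore in shift 2; polish in shift 3; finish in shift 4.

4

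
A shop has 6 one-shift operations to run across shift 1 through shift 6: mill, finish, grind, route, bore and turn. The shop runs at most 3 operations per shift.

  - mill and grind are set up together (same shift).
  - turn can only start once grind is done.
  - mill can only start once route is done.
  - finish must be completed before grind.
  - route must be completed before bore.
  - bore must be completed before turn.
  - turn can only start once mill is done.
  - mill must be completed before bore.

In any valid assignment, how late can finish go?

Downstream work caps finish at shift 3.
finish at shift 3 is achievable: route -> shift 1, grind -> shift 4, bore -> shift 5, turn -> shift 6, mill -> shift 4, finish -> shift 3.

shift 3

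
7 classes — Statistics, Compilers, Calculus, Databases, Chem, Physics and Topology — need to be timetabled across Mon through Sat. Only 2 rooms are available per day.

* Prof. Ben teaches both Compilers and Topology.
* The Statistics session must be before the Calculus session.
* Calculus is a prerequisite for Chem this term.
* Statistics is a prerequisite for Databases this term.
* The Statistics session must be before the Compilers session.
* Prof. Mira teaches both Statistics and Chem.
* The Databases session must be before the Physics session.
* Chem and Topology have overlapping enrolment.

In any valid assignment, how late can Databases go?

Fri

Precedence pushes Databases to at least Tue; downstream work caps Databases at Fri.
Databases at Fri is achievable: Chem in Wed, Calculus in Tue, Statistics in Mon, Databases in Fri, Topology in Mon, Compilers in Tue, Physics in Sat.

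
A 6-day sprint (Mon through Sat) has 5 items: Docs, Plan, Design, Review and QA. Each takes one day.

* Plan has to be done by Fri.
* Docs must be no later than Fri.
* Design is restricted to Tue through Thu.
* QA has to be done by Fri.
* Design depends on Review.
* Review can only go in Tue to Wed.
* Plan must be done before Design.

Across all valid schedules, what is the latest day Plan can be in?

Plan's own window allows nothing later than Fri; downstream work caps Plan at Wed.
Plan at Wed is achievable: Review=Tue; QA=Mon; Docs=Mon; Design=Thu; Plan=Wed.

Wed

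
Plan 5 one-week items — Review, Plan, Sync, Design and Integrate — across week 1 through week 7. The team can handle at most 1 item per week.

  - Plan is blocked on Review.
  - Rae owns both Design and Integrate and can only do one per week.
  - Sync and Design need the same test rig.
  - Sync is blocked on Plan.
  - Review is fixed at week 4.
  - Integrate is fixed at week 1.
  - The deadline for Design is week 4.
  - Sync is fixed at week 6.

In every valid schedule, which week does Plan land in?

week 5

Review is fixed at week 4 and must come before Plan, so Plan is at least week 5.
Sync is fixed at week 6 and must come after Plan, so Plan is at most week 5.
So Plan must be week 5.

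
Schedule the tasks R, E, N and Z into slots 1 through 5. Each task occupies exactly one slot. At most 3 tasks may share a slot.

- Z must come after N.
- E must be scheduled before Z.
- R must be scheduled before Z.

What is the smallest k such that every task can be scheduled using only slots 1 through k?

The precedence chain requires at least 2 distinct slots.
With at most 3 per slot and 4 tasks, at least 2 slots are needed.
2 works (last occupied slot: 2): for example N=1, R=1, Z=2, E=1.

2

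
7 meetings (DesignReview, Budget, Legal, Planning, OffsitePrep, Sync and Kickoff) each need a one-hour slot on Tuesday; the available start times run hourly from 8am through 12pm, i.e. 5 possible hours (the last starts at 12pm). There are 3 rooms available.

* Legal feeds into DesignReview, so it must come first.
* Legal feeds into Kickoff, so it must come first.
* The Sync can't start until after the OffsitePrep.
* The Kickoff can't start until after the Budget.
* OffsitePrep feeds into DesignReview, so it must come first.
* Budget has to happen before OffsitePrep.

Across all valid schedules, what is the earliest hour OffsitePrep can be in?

9am

Precedence pushes OffsitePrep to at least 9am; downstream work caps OffsitePrep at 11am.
OffsitePrep at 9am is achievable: OffsitePrep=9am, Legal=8am, Sync=10am, Kickoff=9am, Budget=8am, Planning=8am, DesignReview=10am.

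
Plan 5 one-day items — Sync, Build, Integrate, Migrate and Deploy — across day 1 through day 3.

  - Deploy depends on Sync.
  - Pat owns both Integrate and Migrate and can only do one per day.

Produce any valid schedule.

Build in day 1; Integrate in day 1; Sync in day 1; Migrate in day 2; Deploy in day 2

Checking: Sync(day 1) before Deploy(day 2); Integrate(day 1) != Migrate(day 2).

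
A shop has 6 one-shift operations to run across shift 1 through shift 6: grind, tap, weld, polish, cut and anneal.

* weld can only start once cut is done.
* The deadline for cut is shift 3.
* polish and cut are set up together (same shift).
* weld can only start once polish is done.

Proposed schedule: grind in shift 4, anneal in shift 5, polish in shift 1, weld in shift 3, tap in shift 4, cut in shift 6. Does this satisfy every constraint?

weld can only start once cut is done — violated.
The deadline for cut is shift 3 — violated.
weld can only start once polish is done — holds.
polish and cut are set up together (same shift) — violated.

No. polish and cut are set up together (same shift) is not satisfied.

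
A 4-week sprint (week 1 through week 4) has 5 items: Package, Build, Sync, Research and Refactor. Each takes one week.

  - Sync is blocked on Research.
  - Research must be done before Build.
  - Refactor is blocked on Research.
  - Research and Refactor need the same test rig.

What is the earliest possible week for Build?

Precedence pushes Build to at least week 2.
Build at week 2 is achievable: Refactor in week 2, Build in week 2, Package in week 1, Sync in week 2, Research in week 1.

week 2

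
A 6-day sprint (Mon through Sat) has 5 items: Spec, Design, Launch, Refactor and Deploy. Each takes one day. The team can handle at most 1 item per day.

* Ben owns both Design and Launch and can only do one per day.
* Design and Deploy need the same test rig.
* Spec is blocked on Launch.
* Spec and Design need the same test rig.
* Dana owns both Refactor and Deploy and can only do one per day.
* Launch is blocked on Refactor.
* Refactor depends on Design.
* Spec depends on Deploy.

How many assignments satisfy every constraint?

Splitting on Spec: it can be Fri (4), Sat (20). Listing each branch's schedules as (Design, Launch, Refactor, Deploy):
Spec=Fri: (Mon,Wed,Tue,Thu) (Mon,Thu,Tue,Wed) (Mon,Thu,Wed,Tue) (Tue,Thu,Wed,Mon) — 4.
Spec=Sat: (Mon,Wed,Tue,Thu) (Mon,Wed,Tue,Fri) (Mon,Thu,Tue,Wed) (Mon,Thu,Tue,Fri) (Mon,Thu,Wed,Tue) (Mon,Thu,Wed,Fri) (Mon,Fri,Tue,Wed) (Mon,Fri,Tue,Thu) (Mon,Fri,Wed,Tue) (Mon,Fri,Wed,Thu) (Mon,Fri,Thu,Tue) (Mon,Fri,Thu,Wed) (Tue,Thu,Wed,Mon) (Tue,Thu,Wed,Fri) (Tue,Fri,Wed,Mon) (Tue,Fri,Wed,Thu) (Tue,Fri,Thu,Mon) (Tue,Fri,Thu,Wed) (Wed,Fri,Thu,Mon) (Wed,Fri,Thu,Tue) — 20.
Summing: 4 + 20 = 24.

24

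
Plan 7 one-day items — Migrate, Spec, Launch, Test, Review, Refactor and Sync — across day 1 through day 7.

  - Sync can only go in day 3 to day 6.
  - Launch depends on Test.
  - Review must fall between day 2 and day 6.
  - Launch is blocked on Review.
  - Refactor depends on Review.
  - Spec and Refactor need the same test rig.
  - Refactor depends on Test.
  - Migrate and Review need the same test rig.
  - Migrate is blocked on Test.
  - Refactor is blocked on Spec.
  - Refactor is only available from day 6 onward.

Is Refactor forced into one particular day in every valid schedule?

No

Refactor can be day 6 (e.g. Launch -> day 3; Sync -> day 3; Spec -> day 1; Review -> day 2; Test -> day 1; Refactor -> day 6; Migrate -> day 3) or day 7 (e.g. Refactor=day 7; Migrate=day 3; Sync=day 3; Test=day 1; Launch=day 3; Review=day 2; Spec=day 1).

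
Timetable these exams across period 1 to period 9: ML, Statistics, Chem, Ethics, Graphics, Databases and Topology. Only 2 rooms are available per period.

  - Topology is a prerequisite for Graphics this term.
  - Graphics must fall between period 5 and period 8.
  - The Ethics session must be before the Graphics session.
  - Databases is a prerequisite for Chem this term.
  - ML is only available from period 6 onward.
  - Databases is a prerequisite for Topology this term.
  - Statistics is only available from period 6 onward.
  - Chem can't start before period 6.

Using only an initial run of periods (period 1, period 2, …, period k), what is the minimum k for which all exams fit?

The precedence chain requires at least 3 distinct periods.
With at most 2 per period and 7 exams, at least 4 periods are needed.
ML can't be placed before period 6, so the schedule must run through at least period 6.
Could 6 periods be enough, i.e. nothing placed later than period 6? No: ML's window within 6 periods is {period 6}; Statistics's window within 6 periods is {period 6}; Chem's window within 6 periods is {period 6}; that puts ML, Statistics and Chem all in period 6 — more than 2 per period.
So 6 periods is not enough.
7 works (last occupied period: period 7): for example Topology in period 2; ML in period 6; Databases in period 1; Ethics in period 1; Chem in period 6; Graphics in period 5; Statistics in period 7.

7 periods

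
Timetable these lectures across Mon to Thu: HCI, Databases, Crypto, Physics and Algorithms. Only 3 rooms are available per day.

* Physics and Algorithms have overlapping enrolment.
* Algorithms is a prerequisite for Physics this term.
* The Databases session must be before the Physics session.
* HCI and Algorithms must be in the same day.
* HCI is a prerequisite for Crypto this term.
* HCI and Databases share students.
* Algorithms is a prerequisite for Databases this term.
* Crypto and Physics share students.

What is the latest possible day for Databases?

Precedence pushes Databases to at least Tue; downstream work caps Databases at Wed.
Databases at Wed is achievable: HCI in Mon; Crypto in Tue; Databases in Wed; Algorithms in Mon; Physics in Thu.

Wed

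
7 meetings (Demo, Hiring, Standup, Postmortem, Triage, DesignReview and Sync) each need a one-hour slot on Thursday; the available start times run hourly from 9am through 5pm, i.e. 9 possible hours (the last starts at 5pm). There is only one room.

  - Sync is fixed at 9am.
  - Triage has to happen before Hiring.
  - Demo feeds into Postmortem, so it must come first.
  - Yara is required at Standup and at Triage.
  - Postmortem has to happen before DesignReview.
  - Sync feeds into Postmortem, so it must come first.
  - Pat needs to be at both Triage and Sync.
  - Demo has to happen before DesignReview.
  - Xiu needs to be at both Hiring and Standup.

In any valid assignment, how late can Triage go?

4pm

Downstream work caps Triage at 4pm.
Triage at 4pm is achievable: Sync=9am; Hiring=5pm; Standup=1pm; DesignReview=12pm; Triage=4pm; Demo=10am; Postmortem=11am.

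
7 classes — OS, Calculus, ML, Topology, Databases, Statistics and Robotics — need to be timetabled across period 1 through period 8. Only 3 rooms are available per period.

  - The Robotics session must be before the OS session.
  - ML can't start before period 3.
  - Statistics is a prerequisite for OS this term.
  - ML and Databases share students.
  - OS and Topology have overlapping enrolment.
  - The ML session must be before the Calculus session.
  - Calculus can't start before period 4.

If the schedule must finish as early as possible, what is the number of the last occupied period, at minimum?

The precedence chain requires at least 2 distinct periods.
With at most 3 per period and 7 classes, at least 3 periods are needed.
Calculus can't be placed before period 4, so the schedule must run through at least period 4.
4 works (last occupied period: period 4): for example Databases in period 2, ML in period 3, Robotics in period 1, Calculus in period 4, Topology in period 1, Statistics in period 1, OS in period 2.

period 4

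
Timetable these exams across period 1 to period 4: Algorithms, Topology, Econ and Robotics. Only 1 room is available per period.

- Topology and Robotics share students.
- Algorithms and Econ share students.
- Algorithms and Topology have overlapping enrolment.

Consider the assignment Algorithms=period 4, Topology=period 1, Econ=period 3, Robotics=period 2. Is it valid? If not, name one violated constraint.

Yes, all constraints hold

Algorithms and Topology have overlapping enrolment — holds.
Only 1 room is available per period — holds.
Topology and Robotics share students — holds.
Algorithms and Econ share students — holds.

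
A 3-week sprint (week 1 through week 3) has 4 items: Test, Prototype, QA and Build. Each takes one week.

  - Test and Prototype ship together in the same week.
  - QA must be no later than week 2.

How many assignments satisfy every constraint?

Splitting on Test: it can be week 1 (6), week 2 (6), week 3 (6). Listing each branch's schedules as (Prototype, QA, Build) by week number:
Test=week 1: (1,1,1) (1,1,2) (1,1,3) (1,2,1) (1,2,2) (1,2,3) — 6.
Test=week 2: (2,1,1) (2,1,2) (2,1,3) (2,2,1) (2,2,2) (2,2,3) — 6.
Test=week 3: (3,1,1) (3,1,2) (3,1,3) (3,2,1) (3,2,2) (3,2,3) — 6.
Summing: 6 + 6 + 6 = 18.

18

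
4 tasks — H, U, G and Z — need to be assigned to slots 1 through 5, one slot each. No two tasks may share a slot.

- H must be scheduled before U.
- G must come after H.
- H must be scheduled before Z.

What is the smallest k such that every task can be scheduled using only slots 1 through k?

The precedence chain requires at least 2 distinct slots.
With at most 1 per slot and 4 tasks, at least 4 slots are needed.
4 works (last occupied slot: 4): for example H -> 1; U -> 2; Z -> 4; G -> 3.

4 slots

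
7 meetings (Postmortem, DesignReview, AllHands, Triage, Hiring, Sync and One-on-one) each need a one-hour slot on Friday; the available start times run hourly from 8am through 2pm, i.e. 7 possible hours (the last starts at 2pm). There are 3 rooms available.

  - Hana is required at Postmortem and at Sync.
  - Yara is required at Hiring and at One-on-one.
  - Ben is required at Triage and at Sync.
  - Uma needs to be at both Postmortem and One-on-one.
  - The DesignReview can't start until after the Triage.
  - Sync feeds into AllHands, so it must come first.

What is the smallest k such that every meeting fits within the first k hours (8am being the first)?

The precedence chain requires at least 2 distinct hours.
With at most 3 per hour and 7 meetings, at least 3 hours are needed.
3 works (last occupied hour: 10am): for example DesignReview -> 9am; Postmortem -> 8am; Sync -> 9am; AllHands -> 10am; Hiring -> 8am; One-on-one -> 9am; Triage -> 8am.

3 hours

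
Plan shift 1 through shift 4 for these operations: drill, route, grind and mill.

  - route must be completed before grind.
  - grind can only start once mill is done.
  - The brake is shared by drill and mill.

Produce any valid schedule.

grind -> shift 2, drill -> shift 2, mill -> shift 1, route -> shift 1

Checking: mill(shift 1) before grind(shift 2); route(shift 1) before grind(shift 2); drill(shift 2) != mill(shift 1).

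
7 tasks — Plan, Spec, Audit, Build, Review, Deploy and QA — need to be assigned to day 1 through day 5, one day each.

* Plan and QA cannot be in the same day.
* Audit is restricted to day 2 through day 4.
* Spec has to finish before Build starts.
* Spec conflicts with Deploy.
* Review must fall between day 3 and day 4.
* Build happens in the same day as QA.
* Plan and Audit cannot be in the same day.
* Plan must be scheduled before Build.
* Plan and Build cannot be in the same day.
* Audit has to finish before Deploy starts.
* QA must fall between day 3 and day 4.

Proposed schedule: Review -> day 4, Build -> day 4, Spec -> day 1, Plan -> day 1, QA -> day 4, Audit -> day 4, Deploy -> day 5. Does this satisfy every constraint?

Yes, all constraints hold

Audit is restricted to day 2 through day 4 — holds.
QA must fall between day 3 and day 4 — holds.
Audit has to finish before Deploy starts — holds.
Spec conflicts with Deploy — holds.
Build happens in the same day as QA — holds.
Plan and QA cannot be in the same day — holds.
Review must fall between day 3 and day 4 — holds.
Plan and Audit cannot be in the same day — holds.
Plan must be scheduled before Build — holds.
Spec has to finish before Build starts — holds.
Plan and Build cannot be in the same day — holds.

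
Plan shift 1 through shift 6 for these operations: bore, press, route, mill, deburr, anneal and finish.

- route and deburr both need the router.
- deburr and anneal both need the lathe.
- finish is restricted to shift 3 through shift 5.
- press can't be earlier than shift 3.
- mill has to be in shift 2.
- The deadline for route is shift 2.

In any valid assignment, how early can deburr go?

deburr at shift 1 is achievable: finish=shift 3; anneal=shift 2; mill=shift 2; press=shift 3; route=shift 2; bore=shift 1; deburr=shift 1.

shift 1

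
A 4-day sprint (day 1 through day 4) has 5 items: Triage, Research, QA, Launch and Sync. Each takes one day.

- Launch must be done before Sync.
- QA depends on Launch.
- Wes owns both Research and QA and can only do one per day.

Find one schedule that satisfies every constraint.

Research in day 1, Sync in day 2, QA in day 2, Launch in day 1, Triage in day 1

Checking: Launch(day 1) before Sync(day 2); Launch(day 1) before QA(day 2); Research(day 1) != QA(day 2).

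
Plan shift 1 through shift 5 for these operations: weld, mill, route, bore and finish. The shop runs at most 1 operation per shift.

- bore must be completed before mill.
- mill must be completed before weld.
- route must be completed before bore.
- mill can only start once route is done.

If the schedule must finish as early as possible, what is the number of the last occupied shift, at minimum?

The precedence chain requires at least 4 distinct shifts.
With at most 1 per shift and 5 operations, at least 5 shifts are needed.
5 works (last occupied shift: shift 5): for example route in shift 1; weld in shift 4; mill in shift 3; bore in shift 2; finish in shift 5.

5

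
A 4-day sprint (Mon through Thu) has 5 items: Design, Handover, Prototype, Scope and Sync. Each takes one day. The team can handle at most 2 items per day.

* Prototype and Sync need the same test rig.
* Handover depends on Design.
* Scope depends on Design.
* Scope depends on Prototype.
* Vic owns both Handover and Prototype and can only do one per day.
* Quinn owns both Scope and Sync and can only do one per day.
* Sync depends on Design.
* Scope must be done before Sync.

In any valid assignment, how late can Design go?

Downstream work caps Design at Tue.
Design at Tue is achievable: Handover -> Wed; Sync -> Thu; Prototype -> Mon; Design -> Tue; Scope -> Wed.

Tue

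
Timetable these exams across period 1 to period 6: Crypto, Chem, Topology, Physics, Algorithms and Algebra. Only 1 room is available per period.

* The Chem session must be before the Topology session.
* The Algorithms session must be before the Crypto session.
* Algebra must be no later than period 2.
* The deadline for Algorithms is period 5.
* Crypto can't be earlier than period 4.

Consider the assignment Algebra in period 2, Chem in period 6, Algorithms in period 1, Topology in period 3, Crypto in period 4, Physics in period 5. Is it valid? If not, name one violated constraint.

Crypto can't be earlier than period 4 — holds.
The Chem session must be before the Topology session — violated.
The deadline for Algorithms is period 5 — holds.
Algebra must be no later than period 2 — holds.
The Algorithms session must be before the Crypto session — holds.
Only 1 room is available per period — holds.

No. The Chem session must be before the Topology session is not satisfied.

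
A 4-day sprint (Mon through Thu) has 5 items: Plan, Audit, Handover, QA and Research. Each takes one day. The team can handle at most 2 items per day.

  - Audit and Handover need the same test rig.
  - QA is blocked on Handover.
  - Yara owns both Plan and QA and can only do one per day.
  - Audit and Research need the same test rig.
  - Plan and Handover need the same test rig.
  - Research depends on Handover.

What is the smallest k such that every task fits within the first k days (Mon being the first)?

The precedence chain requires at least 2 distinct days.
With at most 2 per day and 5 tasks, at least 3 days are needed.
3 works (last occupied day: Wed): for example Research in Tue; Plan in Wed; QA in Tue; Audit in Wed; Handover in Mon.

3 days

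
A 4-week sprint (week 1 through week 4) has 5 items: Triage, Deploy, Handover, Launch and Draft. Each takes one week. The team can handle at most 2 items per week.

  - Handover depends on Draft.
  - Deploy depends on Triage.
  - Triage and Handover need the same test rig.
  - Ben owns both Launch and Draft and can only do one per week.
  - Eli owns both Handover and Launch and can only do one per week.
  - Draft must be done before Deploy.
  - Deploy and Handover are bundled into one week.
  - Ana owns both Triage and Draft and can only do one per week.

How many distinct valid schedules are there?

Splitting on Triage: it can be week 1 (6), week 2 (6), week 3 (4). Listing each branch's schedules as (Deploy, Handover, Launch, Draft) by week number:
Triage=week 1: (3,3,1,2) (3,3,4,2) (4,4,1,2) (4,4,1,3) (4,4,2,3) (4,4,3,2) — 6.
Triage=week 2: (3,3,2,1) (3,3,4,1) (4,4,1,3) (4,4,2,1) (4,4,2,3) (4,4,3,1) — 6.
Triage=week 3: (4,4,1,2) (4,4,2,1) (4,4,3,1) (4,4,3,2) — 4.
Summing: 6 + 6 + 4 = 16.

16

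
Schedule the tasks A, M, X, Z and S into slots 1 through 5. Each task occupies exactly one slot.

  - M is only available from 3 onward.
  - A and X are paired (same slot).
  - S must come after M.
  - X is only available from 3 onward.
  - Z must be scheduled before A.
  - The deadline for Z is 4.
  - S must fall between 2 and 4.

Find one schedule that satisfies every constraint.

Z -> 1; X -> 3; M -> 3; A -> 3; S -> 4

Checking: M(3) before S(4); Z(1) before A(3); A = X = 3; Z=1 in [1,4]; X=3 in [3,5]; M=3 in [3,5]; S=4 in [2,4].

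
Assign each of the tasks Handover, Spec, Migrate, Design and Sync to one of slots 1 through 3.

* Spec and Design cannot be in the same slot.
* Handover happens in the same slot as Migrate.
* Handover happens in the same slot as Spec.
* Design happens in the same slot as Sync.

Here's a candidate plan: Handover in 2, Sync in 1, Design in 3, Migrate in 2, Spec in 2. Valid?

No. Design happens in the same slot as Sync is not satisfied.

Handover happens in the same slot as Migrate — holds.
Handover happens in the same slot as Spec — holds.
Spec and Design cannot be in the same slot — holds.
Design happens in the same slot as Sync — violated.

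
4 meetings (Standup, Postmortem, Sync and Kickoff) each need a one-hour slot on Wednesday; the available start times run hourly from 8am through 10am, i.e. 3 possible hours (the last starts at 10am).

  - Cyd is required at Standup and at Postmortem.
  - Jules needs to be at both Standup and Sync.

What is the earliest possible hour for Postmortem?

8am

Postmortem at 8am is achievable: Postmortem=8am, Standup=9am, Kickoff=8am, Sync=8am.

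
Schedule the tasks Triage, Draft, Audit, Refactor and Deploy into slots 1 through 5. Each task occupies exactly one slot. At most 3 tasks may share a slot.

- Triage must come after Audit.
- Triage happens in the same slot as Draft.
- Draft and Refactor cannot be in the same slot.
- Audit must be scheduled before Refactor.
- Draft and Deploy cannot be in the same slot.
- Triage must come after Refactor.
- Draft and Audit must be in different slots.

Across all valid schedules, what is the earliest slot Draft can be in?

Draft must be in the same slot as Triage, which can't be before 3, so Draft is at least 3.
Draft at 3 is achievable: Audit -> 1, Draft -> 3, Deploy -> 1, Refactor -> 2, Triage -> 3.

3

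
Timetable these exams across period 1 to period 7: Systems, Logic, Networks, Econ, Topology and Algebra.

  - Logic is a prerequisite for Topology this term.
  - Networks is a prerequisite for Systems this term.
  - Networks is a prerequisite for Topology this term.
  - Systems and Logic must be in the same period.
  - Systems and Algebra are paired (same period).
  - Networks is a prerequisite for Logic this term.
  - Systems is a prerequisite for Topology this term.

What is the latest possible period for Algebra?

period 6

Algebra must be in the same period as Systems, which can't be before period 2, so Algebra is at least period 2; Algebra must be in the same period as Systems, which can't be after period 6, so Algebra is at most period 6.
Algebra at period 6 is achievable: Econ -> period 1; Networks -> period 1; Systems -> period 6; Algebra -> period 6; Logic -> period 6; Topology -> period 7.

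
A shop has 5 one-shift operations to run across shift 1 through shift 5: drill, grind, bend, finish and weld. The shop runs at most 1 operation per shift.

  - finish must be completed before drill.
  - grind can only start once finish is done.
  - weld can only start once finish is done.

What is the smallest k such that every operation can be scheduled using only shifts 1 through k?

5 shifts

The precedence chain requires at least 2 distinct shifts.
With at most 1 per shift and 5 operations, at least 5 shifts are needed.
5 works (last occupied shift: shift 5): for example grind -> shift 3, finish -> shift 1, bend -> shift 5, drill -> shift 2, weld -> shift 4.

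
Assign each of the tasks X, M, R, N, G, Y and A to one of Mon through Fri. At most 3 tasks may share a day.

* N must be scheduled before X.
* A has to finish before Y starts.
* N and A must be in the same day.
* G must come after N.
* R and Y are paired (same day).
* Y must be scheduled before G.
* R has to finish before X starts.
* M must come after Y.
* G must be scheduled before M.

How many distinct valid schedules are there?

Splitting on X: it can be Wed (3), Thu (5), Fri (5). Listing each branch's schedules as (M, R, N, G, Y, A):
X=Wed: (Thu,Tue,Mon,Wed,Tue,Mon) (Fri,Tue,Mon,Wed,Tue,Mon) (Fri,Tue,Mon,Thu,Tue,Mon) — 3.
X=Thu: (Thu,Tue,Mon,Wed,Tue,Mon) (Fri,Tue,Mon,Wed,Tue,Mon) (Fri,Tue,Mon,Thu,Tue,Mon) (Fri,Wed,Mon,Thu,Wed,Mon) (Fri,Wed,Tue,Thu,Wed,Tue) — 5.
X=Fri: (Thu,Tue,Mon,Wed,Tue,Mon) (Fri,Tue,Mon,Wed,Tue,Mon) (Fri,Tue,Mon,Thu,Tue,Mon) (Fri,Wed,Mon,Thu,Wed,Mon) (Fri,Wed,Tue,Thu,Wed,Tue) — 5.
Summing: 3 + 5 + 5 = 13.

13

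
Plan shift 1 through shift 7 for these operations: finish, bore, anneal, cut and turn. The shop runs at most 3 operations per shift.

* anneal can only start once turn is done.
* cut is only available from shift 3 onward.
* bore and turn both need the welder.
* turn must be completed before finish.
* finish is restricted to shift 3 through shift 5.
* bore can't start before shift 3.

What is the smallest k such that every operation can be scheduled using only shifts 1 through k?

The precedence chain requires at least 2 distinct shifts.
With at most 3 per shift and 5 operations, at least 2 shifts are needed.
finish can't be placed before shift 3, so the schedule must run through at least shift 3.
3 works (last occupied shift: shift 3): for example bore in shift 3, cut in shift 3, finish in shift 3, turn in shift 1, anneal in shift 2.

3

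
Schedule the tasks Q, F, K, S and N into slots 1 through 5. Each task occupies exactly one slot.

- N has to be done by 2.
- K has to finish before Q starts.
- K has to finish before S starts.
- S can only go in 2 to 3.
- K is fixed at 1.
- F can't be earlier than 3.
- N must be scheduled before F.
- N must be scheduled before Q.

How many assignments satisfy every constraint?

42

Splitting on Q: it can be 2 (6), 3 (12), 4 (12), 5 (12). Listing each branch's schedules as (F, K, S, N):
Q=2: (3,1,2,1) (3,1,3,1) (4,1,2,1) (4,1,3,1) (5,1,2,1) (5,1,3,1) — 6.
Q=3: (3,1,2,1) (3,1,2,2) (3,1,3,1) (3,1,3,2) (4,1,2,1) (4,1,2,2) (4,1,3,1) (4,1,3,2) (5,1,2,1) (5,1,2,2) (5,1,3,1) (5,1,3,2) — 12.
Q=4: (3,1,2,1) (3,1,2,2) (3,1,3,1) (3,1,3,2) (4,1,2,1) (4,1,2,2) (4,1,3,1) (4,1,3,2) (5,1,2,1) (5,1,2,2) (5,1,3,1) (5,1,3,2) — 12.
Q=5: (3,1,2,1) (3,1,2,2) (3,1,3,1) (3,1,3,2) (4,1,2,1) (4,1,2,2) (4,1,3,1) (4,1,3,2) (5,1,2,1) (5,1,2,2) (5,1,3,1) (5,1,3,2) — 12.
Summing: 6 + 12 + 12 + 12 = 42.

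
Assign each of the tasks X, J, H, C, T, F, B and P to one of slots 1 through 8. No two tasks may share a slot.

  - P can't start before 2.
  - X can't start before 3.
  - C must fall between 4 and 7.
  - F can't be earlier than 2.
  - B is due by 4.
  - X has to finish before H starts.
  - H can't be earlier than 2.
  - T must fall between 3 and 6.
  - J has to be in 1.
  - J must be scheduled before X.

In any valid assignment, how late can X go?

7

X is available from 3; downstream work caps X at 7.
X at 7 is achievable: J in 1, H in 8, X in 7, F in 5, C in 4, P in 6, T in 3, B in 2.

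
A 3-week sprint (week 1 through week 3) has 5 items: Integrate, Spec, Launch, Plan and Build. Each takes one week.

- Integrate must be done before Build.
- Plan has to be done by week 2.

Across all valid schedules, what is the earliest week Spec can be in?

Spec at week 1 is achievable: Integrate -> week 1; Spec -> week 1; Launch -> week 1; Build -> week 2; Plan -> week 1.

week 1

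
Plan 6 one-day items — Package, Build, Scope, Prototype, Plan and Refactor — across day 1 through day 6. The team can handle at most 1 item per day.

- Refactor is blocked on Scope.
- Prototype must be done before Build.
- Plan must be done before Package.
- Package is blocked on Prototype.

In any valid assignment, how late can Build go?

day 6

Precedence pushes Build to at least day 2.
Build at day 6 is achievable: Prototype -> day 1; Plan -> day 2; Package -> day 3; Scope -> day 4; Build -> day 6; Refactor -> day 5.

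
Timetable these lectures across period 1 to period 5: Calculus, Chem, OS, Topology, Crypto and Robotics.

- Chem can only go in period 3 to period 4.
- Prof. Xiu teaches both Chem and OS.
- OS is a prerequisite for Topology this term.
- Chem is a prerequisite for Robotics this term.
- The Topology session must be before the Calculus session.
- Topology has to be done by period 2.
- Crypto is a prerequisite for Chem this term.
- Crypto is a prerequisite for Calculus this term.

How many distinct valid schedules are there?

20

Splitting on Calculus: it can be period 3 (6), period 4 (7), period 5 (7). Listing each branch's schedules as (Chem, OS, Topology, Crypto, Robotics) by period number:
Calculus=period 3: (3,1,2,1,4) (3,1,2,1,5) (3,1,2,2,4) (3,1,2,2,5) (4,1,2,1,5) (4,1,2,2,5) — 6.
Calculus=period 4: (3,1,2,1,4) (3,1,2,1,5) (3,1,2,2,4) (3,1,2,2,5) (4,1,2,1,5) (4,1,2,2,5) (4,1,2,3,5) — 7.
Calculus=period 5: (3,1,2,1,4) (3,1,2,1,5) (3,1,2,2,4) (3,1,2,2,5) (4,1,2,1,5) (4,1,2,2,5) (4,1,2,3,5) — 7.
Summing: 6 + 7 + 7 = 20.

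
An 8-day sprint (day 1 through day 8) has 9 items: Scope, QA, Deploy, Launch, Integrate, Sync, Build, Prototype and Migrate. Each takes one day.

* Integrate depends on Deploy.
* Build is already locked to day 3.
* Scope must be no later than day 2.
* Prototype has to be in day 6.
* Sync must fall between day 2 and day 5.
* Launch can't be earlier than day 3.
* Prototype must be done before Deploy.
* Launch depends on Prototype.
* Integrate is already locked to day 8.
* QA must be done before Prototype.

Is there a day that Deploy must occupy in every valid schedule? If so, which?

day 7

Prototype is fixed at day 6 and must come before Deploy, so Deploy is at least day 7.
Integrate is fixed at day 8 and must come after Deploy, so Deploy is at most day 7.
So Deploy must be day 7.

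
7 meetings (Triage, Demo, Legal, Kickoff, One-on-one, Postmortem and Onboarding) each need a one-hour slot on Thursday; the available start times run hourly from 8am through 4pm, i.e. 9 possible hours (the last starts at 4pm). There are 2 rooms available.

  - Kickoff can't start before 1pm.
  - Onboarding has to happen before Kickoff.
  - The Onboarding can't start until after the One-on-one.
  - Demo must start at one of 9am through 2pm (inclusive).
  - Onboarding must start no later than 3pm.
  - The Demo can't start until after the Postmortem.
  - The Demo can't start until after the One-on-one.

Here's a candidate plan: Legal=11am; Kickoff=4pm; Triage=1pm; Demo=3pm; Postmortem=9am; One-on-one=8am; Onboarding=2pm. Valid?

No — it violates: Demo must start at one of 9am through 2pm (inclusive)

Kickoff can't start before 1pm — holds.
There are 2 rooms available — holds.
Onboarding has to happen before Kickoff — holds.
Onboarding must start no later than 3pm — holds.
Demo must start at one of 9am through 2pm (inclusive) — violated.
The Demo can't start until after the Postmortem — holds.
The Onboarding can't start until after the One-on-one — holds.
The Demo can't start until after the One-on-one — holds.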